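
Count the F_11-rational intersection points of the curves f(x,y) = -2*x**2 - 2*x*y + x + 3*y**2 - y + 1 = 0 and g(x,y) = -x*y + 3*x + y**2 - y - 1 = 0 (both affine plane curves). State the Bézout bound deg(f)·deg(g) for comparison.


Common zeros: {(8, 10)}; count = 1; Bézout bound = 4.

deg(f) = 2, deg(g) = 2, so Bézout bound = 4.
Scan x ∈ F_11. For each x, list the y ∈ F_11 with f(x, y) ≡ 0 and those with g(x, y) ≡ 0 (mod 11); the common zeros in that column are the intersection.
  x = 0: f ≡ 0 at y ∈ {2}; g ≡ 0 at y ∈ {4, 8}; common: ∅.
  x = 1: f ≡ 0 at y ∈ {0, 1}; g ≡ 0 at y ∈ ∅; common: ∅.
  x = 2: f ≡ 0 at y ∈ ∅; g ≡ 0 at y ∈ {7}; common: ∅.
  x = 3: f ≡ 0 at y ∈ ∅; g ≡ 0 at y ∈ ∅; common: ∅.
  x = 4: f ≡ 0 at y ∈ {1, 2}; g ≡ 0 at y ∈ {0, 5}; common: ∅.
  x = 5: f ≡ 0 at y ∈ {0}; g ≡ 0 at y ∈ ∅; common: ∅.
  x = 6: f ≡ 0 at y ∈ {3, 5}; g ≡ 0 at y ∈ {1, 6}; common: ∅.
  x = 7: f ≡ 0 at y ∈ ∅; g ≡ 0 at y ∈ ∅; common: ∅.
  x = 8: f ≡ 0 at y ∈ {3, 10}; g ≡ 0 at y ∈ {10}; common: {10}.
  x = 9: f ≡ 0 at y ∈ ∅; g ≡ 0 at y ∈ ∅; common: ∅.
  x = 10: f ≡ 0 at y ∈ {8, 10}; g ≡ 0 at y ∈ {2, 9}; common: ∅.
Collecting: common zeros = {(8, 10)}, so the count is 1.
Comparison with the Bézout bound: 1 ≤ 4 = deg(f)·deg(g), as expected for curves with no common component (the affine F_11-count falls short of the bound because intersections may lie at infinity, over extension fields, or carry multiplicity).


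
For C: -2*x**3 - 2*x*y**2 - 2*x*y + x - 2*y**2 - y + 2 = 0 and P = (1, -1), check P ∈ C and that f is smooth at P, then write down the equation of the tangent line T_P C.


Tangent line at P: -5*x + 5*y + 10 = 0.

Step 1: f(1, -1) = 0, so P lies on C.
Step 2: partial derivatives
  f_x(x, y) = -6*x**2 - 2*y**2 - 2*y + 1, f_y(x, y) = -4*x*y - 2*x - 4*y - 1.
  f_x(P) = -5, f_y(P) = 5 (gradient nonzero, so P is smooth).
Step 3: tangent line at P: -5·(x − 1) + 5·(y − -1) = 0.
Expanding: -5*x + 5*y + 10 = 0.


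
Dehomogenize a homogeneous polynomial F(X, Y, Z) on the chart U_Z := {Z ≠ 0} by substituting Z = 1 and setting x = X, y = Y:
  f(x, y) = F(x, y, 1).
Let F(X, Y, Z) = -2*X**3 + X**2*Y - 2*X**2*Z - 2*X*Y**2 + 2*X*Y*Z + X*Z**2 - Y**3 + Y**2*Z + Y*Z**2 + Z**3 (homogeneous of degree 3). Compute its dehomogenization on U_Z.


f(x, y) = -2*x**3 + x**2*y - 2*x**2 - 2*x*y**2 + 2*x*y + x - y**3 + y**2 + y + 1

On U_Z we set Z = 1. Each monomial c·X^i·Y^j·Z^k in F becomes c·x^i·y^j·1^k = c·x^i·y^j.
Substituting Z = 1: F(X, Y, 1) = -2*x**3 + x**2*y - 2*x**2 - 2*x*y**2 + 2*x*y + x - y**3 + y**2 + y + 1.
Note: deg(f) ≤ deg(F) = 3; strict inequality happens when F is divisible by Z (lost terms).


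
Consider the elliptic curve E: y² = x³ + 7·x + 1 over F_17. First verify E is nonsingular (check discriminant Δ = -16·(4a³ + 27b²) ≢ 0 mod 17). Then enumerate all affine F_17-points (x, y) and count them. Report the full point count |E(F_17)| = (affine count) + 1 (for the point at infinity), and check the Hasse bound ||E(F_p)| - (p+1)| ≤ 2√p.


Affine points = {(0, 1), (0, 16), (1, 3), (1, 14), (3, 7), (3, 10), (4, 5), (4, 12), (5, 5), (5, 12), (6, 2), (6, 15), (7, 6), (7, 11), (8, 5), (8, 12), (10, 0), (11, 7), (11, 10), (14, 2), (14, 15), (15, 8), (15, 9)}; affine count = 23; |E(F_17)| = 24.

Discriminant check: Δ ∝ 4a³ + 27b² = 4·7³ + 27·1² = 4·343 + 27·1 ≡ 5 (mod 17). Nonzero ⇒ E is nonsingular.
For each x ∈ F_17, compute rhs = x³ + 7·x + 1 mod 17, then count y ∈ F_17 with y² ≡ rhs.
  x = 0: rhs = 1, matching y values: 1, 16 (2 points).
  x = 1: rhs = 9, matching y values: 3, 14 (2 points).
  x = 2: rhs = 6, matching y values: none (0 points).
  x = 3: rhs = 15, matching y values: 7, 10 (2 points).
  x = 4: rhs = 8, matching y values: 5, 12 (2 points).
  x = 5: rhs = 8, matching y values: 5, 12 (2 points).
  x = 6: rhs = 4, matching y values: 2, 15 (2 points).
  x = 7: rhs = 2, matching y values: 6, 11 (2 points).
  x = 8: rhs = 8, matching y values: 5, 12 (2 points).
  x = 9: rhs = 11, matching y values: none (0 points).
  x = 10: rhs = 0, matching y values: 0 (1 points).
  x = 11: rhs = 15, matching y values: 7, 10 (2 points).
  x = 12: rhs = 11, matching y values: none (0 points).
  x = 13: rhs = 11, matching y values: none (0 points).
  x = 14: rhs = 4, matching y values: 2, 15 (2 points).
  x = 15: rhs = 13, matching y values: 8, 9 (2 points).
  x = 16: rhs = 10, matching y values: none (0 points).
Total affine count: 23.
Full point count |E(F_17)| = 23 + 1 = 24.
Hasse bound: |24 − (17+1)| = |6| = 6 ≤ 2√17 ≈ 8.2462 ✓.


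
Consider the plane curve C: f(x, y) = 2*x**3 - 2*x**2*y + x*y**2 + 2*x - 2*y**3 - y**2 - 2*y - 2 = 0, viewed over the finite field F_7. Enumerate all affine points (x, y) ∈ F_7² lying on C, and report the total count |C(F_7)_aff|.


Affine F_7-points: {(0, 1), (0, 4), (0, 5), (2, 1), (2, 2), (5, 2), (5, 3), (5, 4), (6, 1), (6, 4)}; count = 10.

For each of the 49 pairs (x, y) ∈ F_7², evaluate f(x, y) mod 7. Record the zeros.
  x = 0: [0↦5, 1↦0, 2↦2, 3↦6, 4↦0, 5↦0, 6↦1]  zeros at y ∈ {1, 4, 5}
  x = 1: [0↦2, 1↦3, 2↦6, 3↦6, 4↦5, 5↦5, 6↦1]  zeros at y ∈ ∅
  x = 2: [0↦4, 1↦0, 2↦0, 3↦6, 4↦6, 5↦2, 6↦3]  zeros at y ∈ {1, 2}
  x = 3: [0↦2, 1↦3, 2↦3, 3↦4, 4↦1, 5↦3, 6↦5]  zeros at y ∈ ∅
  x = 4: [0↦1, 1↦3, 2↦6, 3↦5, 4↦2, 5↦6, 6↦5]  zeros at y ∈ ∅
  x = 5: [0↦6, 1↦5, 2↦0, 3↦0, 4↦0, 5↦2, 6↦1]  zeros at y ∈ {2, 3, 4}
  x = 6: [0↦1, 1↦0, 2↦4, 3↦1, 4↦0, 5↦3, 6↦5]  zeros at y ∈ {1, 4}
Collecting zeros: affine points = {(0, 1), (0, 4), (0, 5), (2, 1), (2, 2), (5, 2), (5, 3), (5, 4), (6, 1), (6, 4)}.
Total count |C(F_7)_aff| = 10.


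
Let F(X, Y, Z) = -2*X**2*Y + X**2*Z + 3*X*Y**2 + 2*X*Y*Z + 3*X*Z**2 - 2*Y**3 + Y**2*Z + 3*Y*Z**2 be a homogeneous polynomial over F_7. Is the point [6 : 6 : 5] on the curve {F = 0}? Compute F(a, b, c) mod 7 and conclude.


F(6,6,5) ≡ 4 (mod 7); P is NOT on the curve.

Evaluate F(6, 6, 5) term-by-term (mod 7).
  -2*X**2*Y ↦ -2·36·6·1 = -432
  X**2*Z ↦ 1·36·1·5 = 180
  3*X*Y**2 ↦ 3·6·36·1 = 648
  2*X*Y*Z ↦ 2·6·6·5 = 360
  3*X*Z**2 ↦ 3·6·1·25 = 450
  -2*Y**3 ↦ -2·1·216·1 = -432
  Y**2*Z ↦ 1·1·36·5 = 180
  3*Y*Z**2 ↦ 3·1·6·25 = 450
Sum: F(6, 6, 5) = (-432) + (180) + (648) + (360) + (450) + (-432) + (180) + (450) = 1404.
Reducing mod 7: 1404 ≡ 4 (mod 7).
Since F(a, b, c) ≡ 4 ≠ 0 (mod 7), P does NOT lie on the curve.


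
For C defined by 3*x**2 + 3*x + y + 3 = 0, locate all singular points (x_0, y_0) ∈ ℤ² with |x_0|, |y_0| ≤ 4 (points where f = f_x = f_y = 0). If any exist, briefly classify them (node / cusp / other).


No singular points in the scanned grid; C is smooth there.

Compute partial derivatives:
  f_x = 6*x + 3.
  f_y = 1.
f_y = 1 is a nonzero constant, so f_y never vanishes: no point (x, y) can satisfy f = f_x = f_y = 0. In particular no (x, y) ∈ {−4, ..., 4}² is singular; the curve is smooth.


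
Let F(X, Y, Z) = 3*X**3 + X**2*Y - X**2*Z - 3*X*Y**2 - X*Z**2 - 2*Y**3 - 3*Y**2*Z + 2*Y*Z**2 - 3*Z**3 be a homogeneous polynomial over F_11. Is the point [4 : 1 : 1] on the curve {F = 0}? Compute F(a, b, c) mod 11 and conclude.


F(4,1,1) ≡ 5 (mod 11); P is NOT on the curve.

Evaluate F(4, 1, 1) term-by-term (mod 11).
  3*X**3 ↦ 3·64·1·1 = 192
  X**2*Y ↦ 1·16·1·1 = 16
  -X**2*Z ↦ -1·16·1·1 = -16
  -3*X*Y**2 ↦ -3·4·1·1 = -12
  -X*Z**2 ↦ -1·4·1·1 = -4
  -2*Y**3 ↦ -2·1·1·1 = -2
  -3*Y**2*Z ↦ -3·1·1·1 = -3
  2*Y*Z**2 ↦ 2·1·1·1 = 2
  -3*Z**3 ↦ -3·1·1·1 = -3
Sum: F(4, 1, 1) = (192) + (16) + (-16) + (-12) + (-4) + (-2) + (-3) + (2) + (-3) = 170.
Reducing mod 11: 170 ≡ 5 (mod 11).
Since F(a, b, c) ≡ 5 ≠ 0 (mod 11), P does NOT lie on the curve.


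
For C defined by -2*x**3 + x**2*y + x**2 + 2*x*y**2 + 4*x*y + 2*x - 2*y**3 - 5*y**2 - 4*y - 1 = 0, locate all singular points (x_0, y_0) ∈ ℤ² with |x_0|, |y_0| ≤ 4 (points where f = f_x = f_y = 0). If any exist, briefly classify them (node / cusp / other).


Singular points: {(0, -1)}; classification: cusp.

Compute partial derivatives:
  f_x = -6*x**2 + 2*x*y + 2*x + 2*y**2 + 4*y + 2.
  f_y = x**2 + 4*x*y + 4*x - 6*y**2 - 10*y - 4.
Scan x_0 ∈ {−4, ..., 4}. For each x_0, f_y(x_0, y) is a polynomial in y; find its integer roots y ∈ {−4, ..., 4}, then test f_x and f at those candidates.
  x = -4: f_y(-4, y) = -6*y**2 - 26*y - 4; no integer root y with |y| ≤ 4.
  x = -3: f_y(-3, y) = -6*y**2 - 22*y - 7; no integer root y with |y| ≤ 4.
  x = -2: f_y(-2, y) = -6*y**2 - 18*y - 8; no integer root y with |y| ≤ 4.
  x = -1: f_y(-1, y) = -6*y**2 - 14*y - 7; no integer root y with |y| ≤ 4.
  x = 0: f_y(0, y) = -6*y**2 - 10*y - 4; vanishes at y ∈ {-1}. (0, -1): f_x = 0, f = 0 — SINGULAR.
  x = 1: f_y(1, y) = -6*y**2 - 6*y + 1; no integer root y with |y| ≤ 4.
  x = 2: f_y(2, y) = -6*y**2 - 2*y + 8; vanishes at y ∈ {1}. (2, 1): f_x = -8 ≠ 0.
  x = 3: f_y(3, y) = -6*y**2 + 2*y + 17; no integer root y with |y| ≤ 4.
  x = 4: f_y(4, y) = -6*y**2 + 6*y + 28; no integer root y with |y| ≤ 4.
Only singular point on the grid: (0, -1).
Classify: substitute x = 0 + u, y = -1 + v and expand: f = -2*u**3 + u**2*v + 2*u*v**2 - 2*v**3 + v**2.
No constant or linear terms (consistent with a singular point). Quadratic part: v**2. Cubic part: -2*u**3 + u**2*v + 2*u*v**2 - 2*v**3.
The quadratic part v**2 is a perfect square, so there is a single (double) tangent line v = 0, i.e. y = -1. Restricting the cubic part to that line (v = 0) leaves -2*u**3 ≠ 0, so f is not divisible by v and the branch is v² ≈ 2*u**3 to lowest order — this is a cusp.
Classification: cusp.


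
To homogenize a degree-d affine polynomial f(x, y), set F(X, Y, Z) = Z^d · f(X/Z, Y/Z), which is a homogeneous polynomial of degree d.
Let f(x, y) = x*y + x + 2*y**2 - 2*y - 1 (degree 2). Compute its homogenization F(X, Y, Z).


F(X, Y, Z) = X*Y + X*Z + 2*Y**2 - 2*Y*Z - Z**2

deg(f) = 2.
Substitute x = X/Z, y = Y/Z into f, then multiply by Z^2.
  monomial 1·x^1·y^1 ↦ 1·X^1·Y^1·Z^0.
  monomial 1·x^1·y^0 ↦ 1·X^1·Y^0·Z^1.
  monomial 2·x^0·y^2 ↦ 2·X^0·Y^2·Z^0.
  monomial -2·x^0·y^1 ↦ -2·X^0·Y^1·Z^1.
  monomial -1·x^0·y^0 ↦ -1·X^0·Y^0·Z^2.
Collecting: F(X, Y, Z) = X*Y + X*Z + 2*Y**2 - 2*Y*Z - Z**2.


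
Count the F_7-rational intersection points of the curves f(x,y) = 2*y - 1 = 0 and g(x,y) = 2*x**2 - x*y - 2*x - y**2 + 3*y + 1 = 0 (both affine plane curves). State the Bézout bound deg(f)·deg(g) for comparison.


Common zeros: {(1, 4), (2, 4)}; count = 2; Bézout bound = 2.

deg(f) = 1, deg(g) = 2, so Bézout bound = 2.
Scan x ∈ F_7. For each x, list the y ∈ F_7 with f(x, y) ≡ 0 and those with g(x, y) ≡ 0 (mod 7); the common zeros in that column are the intersection.
  x = 0: f ≡ 0 at y ∈ {4}; g ≡ 0 at y ∈ ∅; common: ∅.
  x = 1: f ≡ 0 at y ∈ {4}; g ≡ 0 at y ∈ {4, 5}; common: {4}.
  x = 2: f ≡ 0 at y ∈ {4}; g ≡ 0 at y ∈ {4}; common: {4}.
  x = 3: f ≡ 0 at y ∈ {4}; g ≡ 0 at y ∈ ∅; common: ∅.
  x = 4: f ≡ 0 at y ∈ {4}; g ≡ 0 at y ∈ ∅; common: ∅.
  x = 5: f ≡ 0 at y ∈ {4}; g ≡ 0 at y ∈ {6}; common: ∅.
  x = 6: f ≡ 0 at y ∈ {4}; g ≡ 0 at y ∈ {5, 6}; common: ∅.
Collecting: common zeros = {(1, 4), (2, 4)}, so the count is 2.
Comparison with the Bézout bound: 2 ≤ 2 = deg(f)·deg(g), as expected for curves with no common component (the bound is attained).


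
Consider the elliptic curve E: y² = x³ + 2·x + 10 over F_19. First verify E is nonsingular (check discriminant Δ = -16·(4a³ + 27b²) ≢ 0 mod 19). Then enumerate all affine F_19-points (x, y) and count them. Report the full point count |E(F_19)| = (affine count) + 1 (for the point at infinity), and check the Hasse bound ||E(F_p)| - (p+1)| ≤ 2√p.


Affine points = {(3, 9), (3, 10), (4, 5), (4, 14), (7, 5), (7, 14), (8, 5), (8, 14), (9, 4), (9, 15), (10, 2), (10, 17), (17, 6), (17, 13), (18, 8), (18, 11)}; affine count = 16; |E(F_19)| = 17.

Discriminant check: Δ ∝ 4a³ + 27b² = 4·2³ + 27·10² = 4·8 + 27·100 ≡ 15 (mod 19). Nonzero ⇒ E is nonsingular.
For each x ∈ F_19, compute rhs = x³ + 2·x + 10 mod 19, then count y ∈ F_19 with y² ≡ rhs.
  x = 0: rhs = 10, matching y values: none (0 points).
  x = 1: rhs = 13, matching y values: none (0 points).
  x = 2: rhs = 3, matching y values: none (0 points).
  x = 3: rhs = 5, matching y values: 9, 10 (2 points).
  x = 4: rhs = 6, matching y values: 5, 14 (2 points).
  x = 5: rhs = 12, matching y values: none (0 points).
  x = 6: rhs = 10, matching y values: none (0 points).
  x = 7: rhs = 6, matching y values: 5, 14 (2 points).
  x = 8: rhs = 6, matching y values: 5, 14 (2 points).
  x = 9: rhs = 16, matching y values: 4, 15 (2 points).
  x = 10: rhs = 4, matching y values: 2, 17 (2 points).
  x = 11: rhs = 14, matching y values: none (0 points).
  x = 12: rhs = 14, matching y values: none (0 points).
  x = 13: rhs = 10, matching y values: none (0 points).
  x = 14: rhs = 8, matching y values: none (0 points).
  x = 15: rhs = 14, matching y values: none (0 points).
  x = 16: rhs = 15, matching y values: none (0 points).
  x = 17: rhs = 17, matching y values: 6, 13 (2 points).
  x = 18: rhs = 7, matching y values: 8, 11 (2 points).
Total affine count: 16.
Full point count |E(F_19)| = 16 + 1 = 17.
Hasse bound: |17 − (19+1)| = |-3| = 3 ≤ 2√19 ≈ 8.7178 ✓.


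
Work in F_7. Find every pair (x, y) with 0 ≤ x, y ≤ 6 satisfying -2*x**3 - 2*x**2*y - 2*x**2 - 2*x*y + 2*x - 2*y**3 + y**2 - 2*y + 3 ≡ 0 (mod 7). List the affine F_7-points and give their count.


Affine F_7-points: {(0, 1), (2, 6), (3, 0), (4, 2), (5, 0), (5, 1), (5, 3), (6, 4)}; count = 8.

For each of the 49 pairs (x, y) ∈ F_7², evaluate f(x, y) mod 7. Record the zeros.
  x = 0: [0↦3, 1↦0, 2↦1, 3↦1, 4↦2, 5↦6, 6↦1]  zeros at y ∈ {1}
  x = 1: [0↦1, 1↦1, 2↦5, 3↦1, 4↦5, 5↦5, 6↦3]  zeros at y ∈ ∅
  x = 2: [0↦4, 1↦3, 2↦6, 3↦1, 4↦4, 5↦3, 6↦0]  zeros at y ∈ {6}
  x = 3: [0↦0, 1↦1, 2↦6, 3↦3, 4↦1, 5↦2, 6↦1]  zeros at y ∈ {0}
  x = 4: [0↦5, 1↦4, 2↦0, 3↦2, 4↦5, 5↦4, 6↦1]  zeros at y ∈ {2}
  x = 5: [0↦0, 1↦0, 2↦4, 3↦0, 4↦4, 5↦4, 6↦2]  zeros at y ∈ {0, 1, 3}
  x = 6: [0↦1, 1↦5, 2↦6, 3↦6, 4↦0, 5↦4, 6↦6]  zeros at y ∈ {4}
Collecting zeros: affine points = {(0, 1), (2, 6), (3, 0), (4, 2), (5, 0), (5, 1), (5, 3), (6, 4)}.
Total count |C(F_7)_aff| = 8.


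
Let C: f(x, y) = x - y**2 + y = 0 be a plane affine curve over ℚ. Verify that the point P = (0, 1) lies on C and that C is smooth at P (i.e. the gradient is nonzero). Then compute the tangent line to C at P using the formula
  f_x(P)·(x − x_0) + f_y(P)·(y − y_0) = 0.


Tangent line at P: x - y + 1 = 0.

Step 1: f(0, 1) = 0, so P lies on C.
Step 2: partial derivatives
  f_x(x, y) = 1, f_y(x, y) = 1 - 2*y.
  f_x(P) = 1, f_y(P) = -1 (gradient nonzero, so P is smooth).
Step 3: tangent line at P: 1·(x − 0) + -1·(y − 1) = 0.
Expanding: x - y + 1 = 0.


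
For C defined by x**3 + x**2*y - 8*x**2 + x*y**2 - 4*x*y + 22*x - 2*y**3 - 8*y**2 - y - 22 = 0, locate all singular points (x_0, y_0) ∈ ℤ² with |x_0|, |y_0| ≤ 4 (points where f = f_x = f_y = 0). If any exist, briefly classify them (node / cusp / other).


Singular points: {(3, -1)}; classification: cusp.

Compute partial derivatives:
  f_x = 3*x**2 + 2*x*y - 16*x + y**2 - 4*y + 22.
  f_y = x**2 + 2*x*y - 4*x - 6*y**2 - 16*y - 1.
Scan x_0 ∈ {−4, ..., 4}. For each x_0, f_y(x_0, y) is a polynomial in y; find its integer roots y ∈ {−4, ..., 4}, then test f_x and f at those candidates.
  x = -4: f_y(-4, y) = -6*y**2 - 24*y + 31; no integer root y with |y| ≤ 4.
  x = -3: f_y(-3, y) = -6*y**2 - 22*y + 20; no integer root y with |y| ≤ 4.
  x = -2: f_y(-2, y) = -6*y**2 - 20*y + 11; no integer root y with |y| ≤ 4.
  x = -1: f_y(-1, y) = -6*y**2 - 18*y + 4; no integer root y with |y| ≤ 4.
  x = 0: f_y(0, y) = -6*y**2 - 16*y - 1; no integer root y with |y| ≤ 4.
  x = 1: f_y(1, y) = -6*y**2 - 14*y - 4; vanishes at y ∈ {-2}. (1, -2): f_x = 17 ≠ 0.
  x = 2: f_y(2, y) = -6*y**2 - 12*y - 5; no integer root y with |y| ≤ 4.
  x = 3: f_y(3, y) = -6*y**2 - 10*y - 4; vanishes at y ∈ {-1}. (3, -1): f_x = 0, f = 0 — SINGULAR.
  x = 4: f_y(4, y) = -6*y**2 - 8*y - 1; no integer root y with |y| ≤ 4.
Only singular point on the grid: (3, -1).
Classify: substitute x = 3 + u, y = -1 + v and expand: f = u**3 + u**2*v + u*v**2 - 2*v**3 + v**2.
No constant or linear terms (consistent with a singular point). Quadratic part: v**2. Cubic part: u**3 + u**2*v + u*v**2 - 2*v**3.
The quadratic part v**2 is a perfect square, so there is a single (double) tangent line v = 0, i.e. y = -1. Restricting the cubic part to that line (v = 0) leaves u**3 ≠ 0, so f is not divisible by v and the branch is v² ≈ -u**3 to lowest order — this is a cusp.
Classification: cusp.


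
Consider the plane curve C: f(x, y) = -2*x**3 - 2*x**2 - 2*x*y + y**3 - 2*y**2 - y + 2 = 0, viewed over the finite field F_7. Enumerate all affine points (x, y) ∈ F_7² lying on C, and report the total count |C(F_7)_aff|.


Affine F_7-points: {(0, 1), (0, 2), (0, 6), (2, 1), (2, 3), (2, 5), (3, 0), (3, 2), (4, 1), (5, 3), (6, 3)}; count = 11.

For each of the 49 pairs (x, y) ∈ F_7², evaluate f(x, y) mod 7. Record the zeros.
  x = 0: [0↦2, 1↦0, 2↦0, 3↦1, 4↦2, 5↦2, 6↦0]  zeros at y ∈ {1, 2, 6}
  x = 1: [0↦5, 1↦1, 2↦6, 3↦5, 4↦4, 5↦2, 6↦5]  zeros at y ∈ ∅
  x = 2: [0↦6, 1↦0, 2↦3, 3↦0, 4↦4, 5↦0, 6↦1]  zeros at y ∈ {1, 3, 5}
  x = 3: [0↦0, 1↦6, 2↦0, 3↦2, 4↦4, 5↦5, 6↦4]  zeros at y ∈ {0, 2}
  x = 4: [0↦3, 1↦0, 2↦6, 3↦6, 4↦6, 5↦5, 6↦2]  zeros at y ∈ {1}
  x = 5: [0↦3, 1↦5, 2↦2, 3↦0, 4↦5, 5↦2, 6↦4]  zeros at y ∈ {3}
  x = 6: [0↦2, 1↦2, 2↦4, 3↦0, 4↦3, 5↦5, 6↦5]  zeros at y ∈ {3}
Collecting zeros: affine points = {(0, 1), (0, 2), (0, 6), (2, 1), (2, 3), (2, 5), (3, 0), (3, 2), (4, 1), (5, 3), (6, 3)}.
Total count |C(F_7)_aff| = 11.


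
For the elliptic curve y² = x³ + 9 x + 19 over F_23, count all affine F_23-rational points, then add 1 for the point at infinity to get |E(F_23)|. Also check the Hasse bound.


Affine points = {(1, 11), (1, 12), (3, 2), (3, 21), (4, 2), (4, 21), (6, 6), (6, 17), (9, 1), (9, 22), (11, 0), (16, 2), (16, 21), (17, 5), (17, 18), (21, 4), (21, 19), (22, 3), (22, 20)}; affine count = 19; |E(F_23)| = 20.

Discriminant check: Δ ∝ 4a³ + 27b² = 4·9³ + 27·19² = 4·729 + 27·361 ≡ 13 (mod 23). Nonzero ⇒ E is nonsingular.
For each x ∈ F_23, compute rhs = x³ + 9·x + 19 mod 23, then count y ∈ F_23 with y² ≡ rhs.
  x = 0: rhs = 19, matching y values: none (0 points).
  x = 1: rhs = 6, matching y values: 11, 12 (2 points).
  x = 2: rhs = 22, matching y values: none (0 points).
  x = 3: rhs = 4, matching y values: 2, 21 (2 points).
  x = 4: rhs = 4, matching y values: 2, 21 (2 points).
  x = 5: rhs = 5, matching y values: none (0 points).
  x = 6: rhs = 13, matching y values: 6, 17 (2 points).
  x = 7: rhs = 11, matching y values: none (0 points).
  x = 8: rhs = 5, matching y values: none (0 points).
  x = 9: rhs = 1, matching y values: 1, 22 (2 points).
  x = 10: rhs = 5, matching y values: none (0 points).
  x = 11: rhs = 0, matching y values: 0 (1 points).
  x = 12: rhs = 15, matching y values: none (0 points).
  x = 13: rhs = 10, matching y values: none (0 points).
  x = 14: rhs = 14, matching y values: none (0 points).
  x = 15: rhs = 10, matching y values: none (0 points).
  x = 16: rhs = 4, matching y values: 2, 21 (2 points).
  x = 17: rhs = 2, matching y values: 5, 18 (2 points).
  x = 18: rhs = 10, matching y values: none (0 points).
  x = 19: rhs = 11, matching y values: none (0 points).
  x = 20: rhs = 11, matching y values: none (0 points).
  x = 21: rhs = 16, matching y values: 4, 19 (2 points).
  x = 22: rhs = 9, matching y values: 3, 20 (2 points).
Total affine count: 19.
Full point count |E(F_23)| = 19 + 1 = 20.
Hasse bound: |20 − (23+1)| = |-4| = 4 ≤ 2√23 ≈ 9.5917 ✓.


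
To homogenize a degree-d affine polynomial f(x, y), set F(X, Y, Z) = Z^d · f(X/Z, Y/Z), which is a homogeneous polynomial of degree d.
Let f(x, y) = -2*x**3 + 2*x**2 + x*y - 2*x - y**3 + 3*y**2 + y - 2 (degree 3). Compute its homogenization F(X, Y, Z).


F(X, Y, Z) = -2*X**3 + 2*X**2*Z + X*Y*Z - 2*X*Z**2 - Y**3 + 3*Y**2*Z + Y*Z**2 - 2*Z**3

deg(f) = 3.
Substitute x = X/Z, y = Y/Z into f, then multiply by Z^3.
  monomial -2·x^3·y^0 ↦ -2·X^3·Y^0·Z^0.
  monomial 2·x^2·y^0 ↦ 2·X^2·Y^0·Z^1.
  monomial 1·x^1·y^1 ↦ 1·X^1·Y^1·Z^1.
  monomial -2·x^1·y^0 ↦ -2·X^1·Y^0·Z^2.
  monomial -1·x^0·y^3 ↦ -1·X^0·Y^3·Z^0.
  monomial 3·x^0·y^2 ↦ 3·X^0·Y^2·Z^1.
  monomial 1·x^0·y^1 ↦ 1·X^0·Y^1·Z^2.
  monomial -2·x^0·y^0 ↦ -2·X^0·Y^0·Z^3.
Collecting: F(X, Y, Z) = -2*X**3 + 2*X**2*Z + X*Y*Z - 2*X*Z**2 - Y**3 + 3*Y**2*Z + Y*Z**2 - 2*Z**3.


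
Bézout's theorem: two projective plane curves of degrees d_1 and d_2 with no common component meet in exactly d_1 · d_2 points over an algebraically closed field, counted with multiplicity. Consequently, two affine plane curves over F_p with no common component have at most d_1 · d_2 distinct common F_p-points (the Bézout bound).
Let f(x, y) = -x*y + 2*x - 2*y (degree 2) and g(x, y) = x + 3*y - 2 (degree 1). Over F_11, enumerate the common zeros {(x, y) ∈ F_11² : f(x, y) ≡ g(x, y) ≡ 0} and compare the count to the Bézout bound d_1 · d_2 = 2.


Common zeros: ∅; count = 0; Bézout bound = 2.

deg(f) = 2, deg(g) = 1, so Bézout bound = 2.
Scan x ∈ F_11. For each x, list the y ∈ F_11 with f(x, y) ≡ 0 and those with g(x, y) ≡ 0 (mod 11); the common zeros in that column are the intersection.
  x = 0: f ≡ 0 at y ∈ {0}; g ≡ 0 at y ∈ {8}; common: ∅.
  x = 1: f ≡ 0 at y ∈ {8}; g ≡ 0 at y ∈ {4}; common: ∅.
  x = 2: f ≡ 0 at y ∈ {1}; g ≡ 0 at y ∈ {0}; common: ∅.
  x = 3: f ≡ 0 at y ∈ {10}; g ≡ 0 at y ∈ {7}; common: ∅.
  x = 4: f ≡ 0 at y ∈ {5}; g ≡ 0 at y ∈ {3}; common: ∅.
  x = 5: f ≡ 0 at y ∈ {3}; g ≡ 0 at y ∈ {10}; common: ∅.
  x = 6: f ≡ 0 at y ∈ {7}; g ≡ 0 at y ∈ {6}; common: ∅.
  x = 7: f ≡ 0 at y ∈ {4}; g ≡ 0 at y ∈ {2}; common: ∅.
  x = 8: f ≡ 0 at y ∈ {6}; g ≡ 0 at y ∈ {9}; common: ∅.
  x = 9: f ≡ 0 at y ∈ ∅; g ≡ 0 at y ∈ {5}; common: ∅.
  x = 10: f ≡ 0 at y ∈ {9}; g ≡ 0 at y ∈ {1}; common: ∅.
Collecting: common zeros = ∅, so the count is 0.
Comparison with the Bézout bound: 0 ≤ 2 = deg(f)·deg(g), as expected for curves with no common component (the affine F_11-count falls short of the bound because intersections may lie at infinity, over extension fields, or carry multiplicity).


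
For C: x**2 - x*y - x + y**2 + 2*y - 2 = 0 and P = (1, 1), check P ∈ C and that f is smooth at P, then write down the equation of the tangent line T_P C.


Tangent line at P: 3*y - 3 = 0.

Step 1: f(1, 1) = 0, so P lies on C.
Step 2: partial derivatives
  f_x(x, y) = 2*x - y - 1, f_y(x, y) = -x + 2*y + 2.
  f_x(P) = 0, f_y(P) = 3 (gradient nonzero, so P is smooth).
Step 3: tangent line at P: 0·(x − 1) + 3·(y − 1) = 0.
Expanding: 3*y - 3 = 0.


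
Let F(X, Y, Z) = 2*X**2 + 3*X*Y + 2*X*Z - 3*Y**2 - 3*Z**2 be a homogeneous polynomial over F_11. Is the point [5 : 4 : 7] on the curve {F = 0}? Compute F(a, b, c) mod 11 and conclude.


F(5,4,7) ≡ 7 (mod 11); P is NOT on the curve.

Evaluate F(5, 4, 7) term-by-term (mod 11).
  2*X**2 ↦ 2·25·1·1 = 50
  3*X*Y ↦ 3·5·4·1 = 60
  2*X*Z ↦ 2·5·1·7 = 70
  -3*Y**2 ↦ -3·1·16·1 = -48
  -3*Z**2 ↦ -3·1·1·49 = -147
Sum: F(5, 4, 7) = (50) + (60) + (70) + (-48) + (-147) = -15.
Reducing mod 11: -15 ≡ 7 (mod 11).
Since F(a, b, c) ≡ 7 ≠ 0 (mod 11), P does NOT lie on the curve.


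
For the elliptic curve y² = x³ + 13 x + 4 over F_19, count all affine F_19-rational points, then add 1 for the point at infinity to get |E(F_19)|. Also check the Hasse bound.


Affine points = {(0, 2), (0, 17), (2, 0), (4, 5), (4, 14), (5, 2), (5, 17), (7, 1), (7, 18), (12, 8), (12, 11), (14, 2), (14, 17), (18, 3), (18, 16)}; affine count = 15; |E(F_19)| = 16.

Discriminant check: Δ ∝ 4a³ + 27b² = 4·13³ + 27·4² = 4·2197 + 27·16 ≡ 5 (mod 19). Nonzero ⇒ E is nonsingular.
For each x ∈ F_19, compute rhs = x³ + 13·x + 4 mod 19, then count y ∈ F_19 with y² ≡ rhs.
  x = 0: rhs = 4, matching y values: 2, 17 (2 points).
  x = 1: rhs = 18, matching y values: none (0 points).
  x = 2: rhs = 0, matching y values: 0 (1 points).
  x = 3: rhs = 13, matching y values: none (0 points).
  x = 4: rhs = 6, matching y values: 5, 14 (2 points).
  x = 5: rhs = 4, matching y values: 2, 17 (2 points).
  x = 6: rhs = 13, matching y values: none (0 points).
  x = 7: rhs = 1, matching y values: 1, 18 (2 points).
  x = 8: rhs = 12, matching y values: none (0 points).
  x = 9: rhs = 14, matching y values: none (0 points).
  x = 10: rhs = 13, matching y values: none (0 points).
  x = 11: rhs = 15, matching y values: none (0 points).
  x = 12: rhs = 7, matching y values: 8, 11 (2 points).
  x = 13: rhs = 14, matching y values: none (0 points).
  x = 14: rhs = 4, matching y values: 2, 17 (2 points).
  x = 15: rhs = 2, matching y values: none (0 points).
  x = 16: rhs = 14, matching y values: none (0 points).
  x = 17: rhs = 8, matching y values: none (0 points).
  x = 18: rhs = 9, matching y values: 3, 16 (2 points).
Total affine count: 15.
Full point count |E(F_19)| = 15 + 1 = 16.
Hasse bound: |16 − (19+1)| = |-4| = 4 ≤ 2√19 ≈ 8.7178 ✓.


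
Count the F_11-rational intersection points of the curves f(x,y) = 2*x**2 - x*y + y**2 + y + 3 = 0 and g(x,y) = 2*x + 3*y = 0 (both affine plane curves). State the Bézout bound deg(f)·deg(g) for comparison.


Common zeros: {(4, 1), (8, 2)}; count = 2; Bézout bound = 2.

deg(f) = 2, deg(g) = 1, so Bézout bound = 2.
Scan x ∈ F_11. For each x, list the y ∈ F_11 with f(x, y) ≡ 0 and those with g(x, y) ≡ 0 (mod 11); the common zeros in that column are the intersection.
  x = 0: f ≡ 0 at y ∈ {5}; g ≡ 0 at y ∈ {0}; common: ∅.
  x = 1: f ≡ 0 at y ∈ ∅; g ≡ 0 at y ∈ {3}; common: ∅.
  x = 2: f ≡ 0 at y ∈ {0, 1}; g ≡ 0 at y ∈ {6}; common: ∅.
  x = 3: f ≡ 0 at y ∈ ∅; g ≡ 0 at y ∈ {9}; common: ∅.
  x = 4: f ≡ 0 at y ∈ {1, 2}; g ≡ 0 at y ∈ {1}; common: {1}.
  x = 5: f ≡ 0 at y ∈ ∅; g ≡ 0 at y ∈ {4}; common: ∅.
  x = 6: f ≡ 0 at y ∈ {8}; g ≡ 0 at y ∈ {7}; common: ∅.
  x = 7: f ≡ 0 at y ∈ ∅; g ≡ 0 at y ∈ {10}; common: ∅.
  x = 8: f ≡ 0 at y ∈ {2, 5}; g ≡ 0 at y ∈ {2}; common: {2}.
  x = 9: f ≡ 0 at y ∈ {0, 8}; g ≡ 0 at y ∈ {5}; common: ∅.
  x = 10: f ≡ 0 at y ∈ ∅; g ≡ 0 at y ∈ {8}; common: ∅.
Collecting: common zeros = {(4, 1), (8, 2)}, so the count is 2.
Comparison with the Bézout bound: 2 ≤ 2 = deg(f)·deg(g), as expected for curves with no common component (the bound is attained).


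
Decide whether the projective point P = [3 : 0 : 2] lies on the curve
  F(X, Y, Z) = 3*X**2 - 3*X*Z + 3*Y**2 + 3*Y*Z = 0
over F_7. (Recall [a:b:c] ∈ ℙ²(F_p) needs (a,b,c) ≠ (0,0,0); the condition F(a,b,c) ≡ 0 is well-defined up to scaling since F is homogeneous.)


F(3,0,2) ≡ 2 (mod 7); P is NOT on the curve.

Evaluate F(3, 0, 2) term-by-term (mod 7).
  3*X**2 ↦ 3·9·1·1 = 27
  -3*X*Z ↦ -3·3·1·2 = -18
  3*Y**2 ↦ 3·1·0·1 = 0
  3*Y*Z ↦ 3·1·0·2 = 0
Sum: F(3, 0, 2) = (27) + (-18) + (0) + (0) = 9.
Reducing mod 7: 9 ≡ 2 (mod 7).
Since F(a, b, c) ≡ 2 ≠ 0 (mod 7), P does NOT lie on the curve.


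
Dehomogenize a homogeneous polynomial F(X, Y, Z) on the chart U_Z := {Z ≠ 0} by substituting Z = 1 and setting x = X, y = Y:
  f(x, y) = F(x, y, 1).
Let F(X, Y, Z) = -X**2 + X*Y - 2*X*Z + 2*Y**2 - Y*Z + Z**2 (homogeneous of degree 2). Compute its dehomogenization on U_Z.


f(x, y) = -x**2 + x*y - 2*x + 2*y**2 - y + 1

On U_Z we set Z = 1. Each monomial c·X^i·Y^j·Z^k in F becomes c·x^i·y^j·1^k = c·x^i·y^j.
Substituting Z = 1: F(X, Y, 1) = -x**2 + x*y - 2*x + 2*y**2 - y + 1.
Note: deg(f) ≤ deg(F) = 2; strict inequality happens when F is divisible by Z (lost terms).


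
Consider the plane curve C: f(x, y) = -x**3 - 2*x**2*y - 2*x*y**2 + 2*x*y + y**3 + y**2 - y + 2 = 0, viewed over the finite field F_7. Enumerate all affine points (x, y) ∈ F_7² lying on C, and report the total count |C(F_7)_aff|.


Affine F_7-points: {(0, 3), (0, 5), (1, 1), (1, 6), (2, 3), (3, 1), (3, 2), (4, 4), (6, 3)}; count = 9.

For each of the 49 pairs (x, y) ∈ F_7², evaluate f(x, y) mod 7. Record the zeros.
  x = 0: [0↦2, 1↦3, 2↦5, 3↦0, 4↦1, 5↦0, 6↦3]  zeros at y ∈ {3, 5}
  x = 1: [0↦1, 1↦0, 2↦3, 3↦2, 4↦3, 5↦5, 6↦0]  zeros at y ∈ {1, 6}
  x = 2: [0↦1, 1↦1, 2↦1, 3↦0, 4↦4, 5↦5, 6↦2]  zeros at y ∈ {3}
  x = 3: [0↦3, 1↦0, 2↦0, 3↦2, 4↦5, 5↦1, 6↦3]  zeros at y ∈ {1, 2}
  x = 4: [0↦1, 1↦5, 2↦1, 3↦2, 4↦0, 5↦1, 6↦4]  zeros at y ∈ {4}
  x = 5: [0↦3, 1↦3, 2↦5, 3↦1, 4↦4, 5↦6, 6↦6]  zeros at y ∈ ∅
  x = 6: [0↦3, 1↦2, 2↦6, 3↦0, 4↦4, 5↦3, 6↦3]  zeros at y ∈ {3}
Collecting zeros: affine points = {(0, 3), (0, 5), (1, 1), (1, 6), (2, 3), (3, 1), (3, 2), (4, 4), (6, 3)}.
Total count |C(F_7)_aff| = 9.


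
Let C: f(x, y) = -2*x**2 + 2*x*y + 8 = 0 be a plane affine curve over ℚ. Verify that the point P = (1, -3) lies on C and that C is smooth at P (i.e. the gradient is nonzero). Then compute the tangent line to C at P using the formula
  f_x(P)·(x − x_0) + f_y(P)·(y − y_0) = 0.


Tangent line at P: -10*x + 2*y + 16 = 0.

Step 1: f(1, -3) = 0, so P lies on C.
Step 2: partial derivatives
  f_x(x, y) = -4*x + 2*y, f_y(x, y) = 2*x.
  f_x(P) = -10, f_y(P) = 2 (gradient nonzero, so P is smooth).
Step 3: tangent line at P: -10·(x − 1) + 2·(y − -3) = 0.
Expanding: -10*x + 2*y + 16 = 0.


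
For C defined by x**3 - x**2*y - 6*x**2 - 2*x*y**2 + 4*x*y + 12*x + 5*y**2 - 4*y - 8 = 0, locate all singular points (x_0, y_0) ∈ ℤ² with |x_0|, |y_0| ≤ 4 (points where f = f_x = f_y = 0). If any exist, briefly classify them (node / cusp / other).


Singular points: {(2, 0)}; classification: cusp.

Compute partial derivatives:
  f_x = 3*x**2 - 2*x*y - 12*x - 2*y**2 + 4*y + 12.
  f_y = -x**2 - 4*x*y + 4*x + 10*y - 4.
Scan x_0 ∈ {−4, ..., 4}. For each x_0, f_y(x_0, y) is a polynomial in y; find its integer roots y ∈ {−4, ..., 4}, then test f_x and f at those candidates.
  x = -4: f_y(-4, y) = 26*y - 36; no integer root y with |y| ≤ 4.
  x = -3: f_y(-3, y) = 22*y - 25; no integer root y with |y| ≤ 4.
  x = -2: f_y(-2, y) = 18*y - 16; no integer root y with |y| ≤ 4.
  x = -1: f_y(-1, y) = 14*y - 9; no integer root y with |y| ≤ 4.
  x = 0: f_y(0, y) = 10*y - 4; no integer root y with |y| ≤ 4.
  x = 1: f_y(1, y) = 6*y - 1; no integer root y with |y| ≤ 4.
  x = 2: f_y(2, y) = 2*y; vanishes at y ∈ {0}. (2, 0): f_x = 0, f = 0 — SINGULAR.
  x = 3: f_y(3, y) = -2*y - 1; no integer root y with |y| ≤ 4.
  x = 4: f_y(4, y) = -6*y - 4; no integer root y with |y| ≤ 4.
Only singular point on the grid: (2, 0).
Classify: substitute x = 2 + u, y = 0 + v and expand: f = u**3 - u**2*v - 2*u*v**2 + v**2.
No constant or linear terms (consistent with a singular point). Quadratic part: v**2. Cubic part: u**3 - u**2*v - 2*u*v**2.
The quadratic part v**2 is a perfect square, so there is a single (double) tangent line v = 0, i.e. y = 0. Restricting the cubic part to that line (v = 0) leaves u**3 ≠ 0, so f is not divisible by v and the branch is v² ≈ -u**3 to lowest order — this is a cusp.
Classification: cusp.


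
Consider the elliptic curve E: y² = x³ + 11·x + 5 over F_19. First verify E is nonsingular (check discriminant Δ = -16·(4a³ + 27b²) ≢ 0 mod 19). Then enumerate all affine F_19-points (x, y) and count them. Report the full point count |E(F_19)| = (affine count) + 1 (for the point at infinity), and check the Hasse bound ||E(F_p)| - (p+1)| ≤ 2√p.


Affine points = {(0, 9), (0, 10), (1, 6), (1, 13), (2, 4), (2, 15), (7, 8), (7, 11), (8, 4), (8, 15), (9, 4), (9, 15), (15, 7), (15, 12)}; affine count = 14; |E(F_19)| = 15.

Discriminant check: Δ ∝ 4a³ + 27b² = 4·11³ + 27·5² = 4·1331 + 27·25 ≡ 14 (mod 19). Nonzero ⇒ E is nonsingular.
For each x ∈ F_19, compute rhs = x³ + 11·x + 5 mod 19, then count y ∈ F_19 with y² ≡ rhs.
  x = 0: rhs = 5, matching y values: 9, 10 (2 points).
  x = 1: rhs = 17, matching y values: 6, 13 (2 points).
  x = 2: rhs = 16, matching y values: 4, 15 (2 points).
  x = 3: rhs = 8, matching y values: none (0 points).
  x = 4: rhs = 18, matching y values: none (0 points).
  x = 5: rhs = 14, matching y values: none (0 points).
  x = 6: rhs = 2, matching y values: none (0 points).
  x = 7: rhs = 7, matching y values: 8, 11 (2 points).
  x = 8: rhs = 16, matching y values: 4, 15 (2 points).
  x = 9: rhs = 16, matching y values: 4, 15 (2 points).
  x = 10: rhs = 13, matching y values: none (0 points).
  x = 11: rhs = 13, matching y values: none (0 points).
  x = 12: rhs = 3, matching y values: none (0 points).
  x = 13: rhs = 8, matching y values: none (0 points).
  x = 14: rhs = 15, matching y values: none (0 points).
  x = 15: rhs = 11, matching y values: 7, 12 (2 points).
  x = 16: rhs = 2, matching y values: none (0 points).
  x = 17: rhs = 13, matching y values: none (0 points).
  x = 18: rhs = 12, matching y values: none (0 points).
Total affine count: 14.
Full point count |E(F_19)| = 14 + 1 = 15.
Hasse bound: |15 − (19+1)| = |-5| = 5 ≤ 2√19 ≈ 8.7178 ✓.


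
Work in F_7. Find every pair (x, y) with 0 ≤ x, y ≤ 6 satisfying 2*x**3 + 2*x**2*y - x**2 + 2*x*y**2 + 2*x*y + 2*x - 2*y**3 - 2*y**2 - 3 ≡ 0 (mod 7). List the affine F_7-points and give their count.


Affine F_7-points: {(0, 1), (1, 0), (1, 3), (1, 4), (2, 4), (4, 1), (4, 4), (4, 5), (5, 6), (6, 1), (6, 3)}; count = 11.

For each of the 49 pairs (x, y) ∈ F_7², evaluate f(x, y) mod 7. Record the zeros.
  x = 0: [0↦4, 1↦0, 2↦1, 3↦2, 4↦5, 5↦5, 6↦4]  zeros at y ∈ {1}
  x = 1: [0↦0, 1↦2, 2↦6, 3↦0, 4↦0, 5↦1, 6↦5]  zeros at y ∈ {0, 3, 4}
  x = 2: [0↦6, 1↦4, 2↦1, 3↦6, 4↦0, 5↦6, 6↦5]  zeros at y ∈ {4}
  x = 3: [0↦6, 1↦4, 2↦5, 3↦4, 4↦3, 5↦4, 6↦2]  zeros at y ∈ ∅
  x = 4: [0↦5, 1↦0, 2↦2, 3↦6, 4↦0, 5↦0, 6↦1]  zeros at y ∈ {1, 4, 5}
  x = 5: [0↦1, 1↦4, 2↦4, 3↦3, 4↦3, 5↦6, 6↦0]  zeros at y ∈ {6}
  x = 6: [0↦6, 1↦0, 2↦2, 3↦0, 4↦3, 5↦6, 6↦4]  zeros at y ∈ {1, 3}
Collecting zeros: affine points = {(0, 1), (1, 0), (1, 3), (1, 4), (2, 4), (4, 1), (4, 4), (4, 5), (5, 6), (6, 1), (6, 3)}.
Total count |C(F_7)_aff| = 11.


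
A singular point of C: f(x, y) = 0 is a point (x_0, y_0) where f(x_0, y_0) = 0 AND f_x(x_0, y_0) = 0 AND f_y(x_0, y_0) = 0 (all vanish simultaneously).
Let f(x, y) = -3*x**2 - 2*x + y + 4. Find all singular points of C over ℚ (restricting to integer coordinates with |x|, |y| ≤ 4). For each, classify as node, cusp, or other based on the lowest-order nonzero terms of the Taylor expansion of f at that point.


No singular points in the scanned grid; C is smooth there.

Compute partial derivatives:
  f_x = -6*x - 2.
  f_y = 1.
f_y = 1 is a nonzero constant, so f_y never vanishes: no point (x, y) can satisfy f = f_x = f_y = 0. In particular no (x, y) ∈ {−4, ..., 4}² is singular; the curve is smooth.


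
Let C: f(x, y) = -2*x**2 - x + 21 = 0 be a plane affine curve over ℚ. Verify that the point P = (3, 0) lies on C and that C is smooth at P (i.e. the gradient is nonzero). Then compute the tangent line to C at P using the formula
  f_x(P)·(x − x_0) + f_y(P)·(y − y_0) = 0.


Tangent line at P: 39 - 13*x = 0.

Step 1: f(3, 0) = 0, so P lies on C.
Step 2: partial derivatives
  f_x(x, y) = -4*x - 1, f_y(x, y) = 0.
  f_x(P) = -13, f_y(P) = 0 (gradient nonzero, so P is smooth).
Step 3: tangent line at P: -13·(x − 3) + 0·(y − 0) = 0.
Expanding: 39 - 13*x = 0.


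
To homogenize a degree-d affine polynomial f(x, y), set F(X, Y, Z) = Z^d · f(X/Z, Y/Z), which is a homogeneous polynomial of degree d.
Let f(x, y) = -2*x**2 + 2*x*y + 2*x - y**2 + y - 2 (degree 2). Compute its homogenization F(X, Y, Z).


F(X, Y, Z) = -2*X**2 + 2*X*Y + 2*X*Z - Y**2 + Y*Z - 2*Z**2

deg(f) = 2.
Substitute x = X/Z, y = Y/Z into f, then multiply by Z^2.
  monomial -2·x^2·y^0 ↦ -2·X^2·Y^0·Z^0.
  monomial 2·x^1·y^1 ↦ 2·X^1·Y^1·Z^0.
  monomial 2·x^1·y^0 ↦ 2·X^1·Y^0·Z^1.
  monomial -1·x^0·y^2 ↦ -1·X^0·Y^2·Z^0.
  monomial 1·x^0·y^1 ↦ 1·X^0·Y^1·Z^1.
  monomial -2·x^0·y^0 ↦ -2·X^0·Y^0·Z^2.
Collecting: F(X, Y, Z) = -2*X**2 + 2*X*Y + 2*X*Z - Y**2 + Y*Z - 2*Z**2.


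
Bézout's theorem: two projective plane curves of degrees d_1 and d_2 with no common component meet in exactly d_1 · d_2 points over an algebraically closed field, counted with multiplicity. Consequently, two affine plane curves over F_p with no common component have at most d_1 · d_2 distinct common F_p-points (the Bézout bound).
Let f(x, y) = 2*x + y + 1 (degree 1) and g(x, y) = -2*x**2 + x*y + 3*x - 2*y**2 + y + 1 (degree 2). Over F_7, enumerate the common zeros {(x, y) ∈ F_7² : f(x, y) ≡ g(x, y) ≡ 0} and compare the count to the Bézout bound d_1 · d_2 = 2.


Common zeros: ∅; count = 0; Bézout bound = 2.

deg(f) = 1, deg(g) = 2, so Bézout bound = 2.
Scan x ∈ F_7. For each x, list the y ∈ F_7 with f(x, y) ≡ 0 and those with g(x, y) ≡ 0 (mod 7); the common zeros in that column are the intersection.
  x = 0: f ≡ 0 at y ∈ {6}; g ≡ 0 at y ∈ {1, 3}; common: ∅.
  x = 1: f ≡ 0 at y ∈ {4}; g ≡ 0 at y ∈ ∅; common: ∅.
  x = 2: f ≡ 0 at y ∈ {2}; g ≡ 0 at y ∈ {1, 4}; common: ∅.
  x = 3: f ≡ 0 at y ∈ {0}; g ≡ 0 at y ∈ {3, 6}; common: ∅.
  x = 4: f ≡ 0 at y ∈ {5}; g ≡ 0 at y ∈ ∅; common: ∅.
  x = 5: f ≡ 0 at y ∈ {3}; g ≡ 0 at y ∈ {4, 6}; common: ∅.
  x = 6: f ≡ 0 at y ∈ {1}; g ≡ 0 at y ∈ ∅; common: ∅.
Collecting: common zeros = ∅, so the count is 0.
Comparison with the Bézout bound: 0 ≤ 2 = deg(f)·deg(g), as expected for curves with no common component (the affine F_7-count falls short of the bound because intersections may lie at infinity, over extension fields, or carry multiplicity).


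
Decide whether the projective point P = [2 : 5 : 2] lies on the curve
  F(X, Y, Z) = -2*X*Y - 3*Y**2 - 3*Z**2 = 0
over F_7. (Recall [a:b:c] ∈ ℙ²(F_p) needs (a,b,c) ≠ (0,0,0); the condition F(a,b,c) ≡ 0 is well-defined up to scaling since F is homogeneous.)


F(2,5,2) ≡ 5 (mod 7); P is NOT on the curve.

Evaluate F(2, 5, 2) term-by-term (mod 7).
  -2*X*Y ↦ -2·2·5·1 = -20
  -3*Y**2 ↦ -3·1·25·1 = -75
  -3*Z**2 ↦ -3·1·1·4 = -12
Sum: F(2, 5, 2) = (-20) + (-75) + (-12) = -107.
Reducing mod 7: -107 ≡ 5 (mod 7).
Since F(a, b, c) ≡ 5 ≠ 0 (mod 7), P does NOT lie on the curve.


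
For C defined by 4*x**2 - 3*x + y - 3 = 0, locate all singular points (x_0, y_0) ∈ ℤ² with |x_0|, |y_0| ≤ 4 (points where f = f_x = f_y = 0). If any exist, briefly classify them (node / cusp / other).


No singular points in the scanned grid; C is smooth there.

Compute partial derivatives:
  f_x = 8*x - 3.
  f_y = 1.
f_y = 1 is a nonzero constant, so f_y never vanishes: no point (x, y) can satisfy f = f_x = f_y = 0. In particular no (x, y) ∈ {−4, ..., 4}² is singular; the curve is smooth.


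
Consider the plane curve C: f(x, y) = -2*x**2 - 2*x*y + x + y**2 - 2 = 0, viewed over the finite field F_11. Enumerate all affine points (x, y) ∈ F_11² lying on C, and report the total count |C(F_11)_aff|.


Affine F_11-points: {(1, 3), (1, 10), (2, 1), (2, 3), (3, 1), (3, 5), (6, 2), (6, 10), (9, 2), (9, 5)}; count = 10.

For each of the 121 pairs (x, y) ∈ F_11², evaluate f(x, y) mod 11. Record the zeros.
  x = 0: [0↦9, 1↦10, 2↦2, 3↦7, 4↦3, 5↦1, 6↦1, 7↦3, 8↦7, 9↦2, 10↦10]  zeros at y ∈ ∅
  x = 1: [0↦8, 1↦7, 2↦8, 3↦0, 4↦5, 5↦1, 6↦10, 7↦10, 8↦1, 9↦5, 10↦0]  zeros at y ∈ {3, 10}
  x = 2: [0↦3, 1↦0, 2↦10, 3↦0, 4↦3, 5↦8, 6↦4, 7↦2, 8↦2, 9↦4, 10↦8]  zeros at y ∈ {1, 3}
  x = 3: [0↦5, 1↦0, 2↦8, 3↦7, 4↦8, 5↦0, 6↦5, 7↦1, 8↦10, 9↦10, 10↦1]  zeros at y ∈ {1, 5}
  x = 4: [0↦3, 1↦7, 2↦2, 3↦10, 4↦9, 5↦10, 6↦2, 7↦7, 8↦3, 9↦1, 10↦1]  zeros at y ∈ ∅
  x = 5: [0↦8, 1↦10, 2↦3, 3↦9, 4↦6, 5↦5, 6↦6, 7↦9, 8↦3, 9↦10, 10↦8]  zeros at y ∈ ∅
  x = 6: [0↦9, 1↦9, 2↦0, 3↦4, 4↦10, 5↦7, 6↦6, 7↦7, 8↦10, 9↦4, 10↦0]  zeros at y ∈ {2, 10}
  x = 7: [0↦6, 1↦4, 2↦4, 3↦6, 4↦10, 5↦5, 6↦2, 7↦1, 8↦2, 9↦5, 10↦10]  zeros at y ∈ ∅
  x = 8: [0↦10, 1↦6, 2↦4, 3↦4, 4↦6, 5↦10, 6↦5, 7↦2, 8↦1, 9↦2, 10↦5]  zeros at y ∈ ∅
  x = 9: [0↦10, 1↦4, 2↦0, 3↦9, 4↦9, 5↦0, 6↦4, 7↦10, 8↦7, 9↦6, 10↦7]  zeros at y ∈ {2, 5}
  x = 10: [0↦6, 1↦9, 2↦3, 3↦10, 4↦8, 5↦8, 6↦10, 7↦3, 8↦9, 9↦6, 10↦5]  zeros at y ∈ ∅
Collecting zeros: affine points = {(1, 3), (1, 10), (2, 1), (2, 3), (3, 1), (3, 5), (6, 2), (6, 10), (9, 2), (9, 5)}.
Total count |C(F_11)_aff| = 10.
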